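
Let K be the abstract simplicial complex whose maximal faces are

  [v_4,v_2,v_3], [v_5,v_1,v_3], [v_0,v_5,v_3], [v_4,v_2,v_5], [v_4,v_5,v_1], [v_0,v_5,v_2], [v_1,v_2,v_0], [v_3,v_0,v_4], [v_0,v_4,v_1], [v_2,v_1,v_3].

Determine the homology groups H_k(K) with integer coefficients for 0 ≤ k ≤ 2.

H_0 ≅ Z,  H_1 ≅ Z/2Z,  H_2 = 0.

Take the total order v_0 < v_1 < v_2 < v_3 < v_4 < v_5 on the vertex set. Then K (dimension 2) consists of the simplices:

  0-simplices (6): [v_0], [v_1], [v_2], [v_3], [v_4], [v_5]
  1-simplices (15): (15 of them)
  2-simplices (10): [v_0,v_1,v_2], [v_0,v_1,v_4], [v_0,v_2,v_5], [v_0,v_3,v_4], [v_0,v_3,v_5], [v_1,v_2,v_3], [v_1,v_3,v_5], [v_1,v_4,v_5], [v_2,v_3,v_4], [v_2,v_4,v_5]

giving chain groups C_0 ≅ Z^6, C_1 ≅ Z^15, C_2 ≅ Z^10.

∂_1: C_1 → C_0 sends each edge [p,q] (with p < q) to q − p. For instance
  ∂[v_1,v_3] = [v_3] − [v_1].
The resulting 6×15 matrix has rank 5, and its Smith normal form has invariant factors (1,1,1,1,1).

∂_2: C_2 → C_1 maps a triangle to the signed sum of its edges. For instance
  ∂[v_0,v_3,v_4] = [v_3,v_4] − [v_0,v_4] + [v_0,v_3],
  ∂[v_0,v_3,v_5] = [v_3,v_5] − [v_0,v_5] + [v_0,v_3].
The 15×10 boundary matrix has rank 10 and Smith normal form diag(1,1,1,1,1,1,1,1,1,2).

From H_k ≅ ker(∂_k) / im(∂_{k+1}) we obtain:

  H_0: rank C_0 − rank ∂_1 = 6 − 5 = 1, and the invariant factors of ∂_1 are all 1, so H_0 = Z.
  H_1: rank ker ∂_1 − rank ∂_2 = (15 − 5) − 10 = 0, and ∂_2 has invariant factor 2 > 1, so H_1 = Z/2Z.
  H_2: rank ker ∂_2 − rank ∂_3 = (10 − 10) − 0 = 0, and there is no ∂_3, so H_2 = 0.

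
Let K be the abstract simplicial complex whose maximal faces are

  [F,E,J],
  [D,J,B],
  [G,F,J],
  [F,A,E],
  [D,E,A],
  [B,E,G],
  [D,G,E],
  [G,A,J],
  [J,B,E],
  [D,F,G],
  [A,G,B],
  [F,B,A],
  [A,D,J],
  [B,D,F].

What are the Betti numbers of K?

Take the total order A < B < D < E < F < G < J on the vertex set. Then K (dimension 2) consists of the simplices:

  0-simplices (7): A, B, D, E, F, G, J
  1-simplices (21): AB, AD, AE, AF, AG, AJ, BD, BE, BF, BG, BJ, DE, DF, DG, DJ, EF, EG, EJ, FG, FJ, GJ
  2-simplices (14): ABF, ABG, ADE, ADJ, AEF, AGJ, BDF, BDJ, BEG, BEJ, DEG, DFG, EFJ, FGJ

so the chain groups are C_0 ≅ Z^7, C_1 ≅ Z^21, C_2 ≅ Z^14.

The boundary map ∂_1: C_1 → C_0 sends each edge [p,q] (with p < q) to q − p. For instance
  ∂DE = E − D.
The 7×21 boundary matrix has rank 6 and Smith normal form diag(1,1,1,1,1,1).

The boundary map ∂_2: C_2 → C_1 acts by ∂[p,q,r] = [q,r] − [p,r] + [p,q]. For instance
  ∂ADJ = DJ − AJ + AD,
  ∂FGJ = GJ − FJ + FG.
The resulting 21×14 matrix has rank 13, and its Smith normal form has invariant factors (1,1,1,1,1,1,1,1,1,1,1,1,1).

From H_k ≅ ker(∂_k) / im(∂_{k+1}) we obtain:

  H_0: rank C_0 − rank ∂_1 = 7 − 6 = 1, and the invariant factors of ∂_1 are all 1, so H_0 = Z.
  H_1: rank ker ∂_1 − rank ∂_2 = (21 − 6) − 13 = 2, and the invariant factors of ∂_2 are all 1, so H_1 = Z^2.
  H_2: rank ker ∂_2 − rank ∂_3 = (14 − 13) − 0 = 1, and there is no ∂_3, so H_2 = Z.

Hence the Betti numbers are b_0 = 1, b_1 = 2, b_2 = 1.

b_0 = 1, b_1 = 2, b_2 = 1.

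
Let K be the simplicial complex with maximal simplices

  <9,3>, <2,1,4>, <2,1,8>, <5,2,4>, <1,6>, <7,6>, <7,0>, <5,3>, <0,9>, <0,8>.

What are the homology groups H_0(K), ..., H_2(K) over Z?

K has 10 vertices, 14 edges, 3 triangles.
rank ∂_0 = 0, rank ∂_1 = 9 ⇒ b_0 = 10 − 0 − 9 = 1; all invariant factors of ∂_1 are 1 so no torsion. So H_0 = Z.
rank ∂_1 = 9, rank ∂_2 = 3 ⇒ b_1 = 14 − 9 − 3 = 2; all invariant factors of ∂_2 are 1 so no torsion. So H_1 = Z^2.
rank ∂_2 = 3, rank ∂_3 = 0 ⇒ b_2 = 3 − 3 − 0 = 0. So H_2 = 0.

H_0 ≅ Z,  H_1 ≅ Z^2,  H_2 = 0.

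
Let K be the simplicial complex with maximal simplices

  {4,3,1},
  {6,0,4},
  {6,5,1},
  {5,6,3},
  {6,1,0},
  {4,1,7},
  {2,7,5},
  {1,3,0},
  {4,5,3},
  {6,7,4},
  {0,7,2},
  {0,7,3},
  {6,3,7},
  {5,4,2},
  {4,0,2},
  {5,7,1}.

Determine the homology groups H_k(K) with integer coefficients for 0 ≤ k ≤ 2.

H_0 ≅ Z,  H_1 ≅ Z^2,  H_2 ≅ Z.

Take the total order 0 < 1 < 2 < 3 < 4 < 5 < 6 < 7 on the vertex set. Then K (dimension 2) consists of the simplices:

  0-simplices (8): [0], [1], [2], [3], [4], [5], [6], [7]
  1-simplices (24): (24 of them)
  2-simplices (16): [0,1,3], [0,1,6], [0,2,4], [0,2,7], [0,3,7], [0,4,6], [1,3,4], [1,4,7], [1,5,6], [1,5,7], [2,4,5], [2,5,7], [3,4,5], [3,5,6], [3,6,7], [4,6,7]

Hence C_0 ≅ Z^8, C_1 ≅ Z^24, C_2 ≅ Z^16.

Boundary ∂_1: C_1 → C_0 is given by ∂[p,q] = [q] − [p]. For instance
  ∂[3,7] = [7] − [3].
The 8×24 boundary matrix has rank 7 and Smith normal form diag(1,1,1,1,1,1,1).

∂_2: C_2 → C_1 sends each 2-simplex [p,q,r] to [q,r] − [p,r] + [p,q]. For instance
  ∂[1,5,6] = [5,6] − [1,6] + [1,5],
  ∂[1,3,4] = [3,4] − [1,4] + [1,3].
As a 24×16 matrix over Z this has rank 15, with invariant factors (1,1,1,1,1,1,1,1,1,1,1,1,1,1,1).

From H_k ≅ ker(∂_k) / im(∂_{k+1}) we obtain:

  H_0: rank C_0 − rank ∂_1 = 8 − 7 = 1, and the invariant factors of ∂_1 are all 1, so H_0 = Z.
  H_1: rank ker ∂_1 − rank ∂_2 = (24 − 7) − 15 = 2, and the invariant factors of ∂_2 are all 1, so H_1 = Z^2.
  H_2: rank ker ∂_2 − rank ∂_3 = (16 − 15) − 0 = 1, and there is no ∂_3, so H_2 = Z.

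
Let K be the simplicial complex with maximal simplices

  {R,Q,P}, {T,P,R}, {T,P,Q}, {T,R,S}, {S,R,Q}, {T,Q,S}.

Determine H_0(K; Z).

We work with the vertex ordering P < Q < R < S < T. The simplices of K, each written with vertices in increasing order, are:

  0-simplices (5): P, Q, R, S, T
  1-simplices (9): PQ, PR, PT, QR, QS, QT, RS, RT, ST
  2-simplices (6): PQR, PQT, PRT, QRS, QST, RST

so the chain groups are C_0 ≅ Z^5, C_1 ≅ Z^9, C_2 ≅ Z^6.

The boundary map ∂_1: C_1 → C_0 sends each edge [p,q] (with p < q) to q − p. For instance
  ∂PR = R − P.
The resulting 5×9 matrix has rank 4, and its Smith normal form has invariant factors (1,1,1,1).

∂_2: C_2 → C_1 sends each 2-simplex [p,q,r] to [q,r] − [p,r] + [p,q]. For instance
  ∂RST = ST − RT + RS,
  ∂QST = ST − QT + QS.
As a 9×6 matrix over Z this has rank 5, with invariant factors (1,1,1,1,1).

From H_k ≅ ker(∂_k) / im(∂_{k+1}) we obtain:

  H_0: rank C_0 − rank ∂_1 = 5 − 4 = 1, and the invariant factors of ∂_1 are all 1, so H_0 = Z.

(K is a triangulation of the 2-sphere S^2.)

H_0 = Z.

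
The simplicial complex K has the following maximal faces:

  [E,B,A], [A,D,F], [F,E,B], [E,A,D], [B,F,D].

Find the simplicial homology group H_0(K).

Fix the vertex order A < B < D < E < F and write every simplex with vertices in increasing order. Then dim K = 2 and the simplices of K are:

  0-simplices (5): A, B, D, E, F
  1-simplices (10): AB, AD, AE, AF, BD, BE, BF, DE, DF, EF
  2-simplices (5): ABE, ADE, ADF, BDF, BEF

Hence C_0 ≅ Z^5, C_1 ≅ Z^10, C_2 ≅ Z^5.

The boundary map ∂_1: C_1 → C_0 maps an edge to its endpoints' difference, ∂[p,q] = q − p. For instance
  ∂AE = E − A.
The resulting 5×10 matrix has rank 4, and its Smith normal form has invariant factors (1,1,1,1).

∂_2: C_2 → C_1 acts by ∂[p,q,r] = [q,r] − [p,r] + [p,q]. For instance
  ∂ADE = DE − AE + AD,
  ∂BDF = DF − BF + BD.
The 10×5 boundary matrix has rank 5 and Smith normal form diag(1,1,1,1,1).

From H_k ≅ ker(∂_k) / im(∂_{k+1}) we obtain:

  H_0: rank C_0 − rank ∂_1 = 5 − 4 = 1, and the invariant factors of ∂_1 are all 1, so H_0 ≅ Z.

H_0 = Z.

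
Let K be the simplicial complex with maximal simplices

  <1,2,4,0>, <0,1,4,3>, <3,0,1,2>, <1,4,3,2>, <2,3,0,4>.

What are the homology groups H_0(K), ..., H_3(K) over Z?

Fix the vertex order 0 < 1 < 2 < 3 < 4 and write every simplex with vertices in increasing order. Then dim K = 3 and the simplices of K are:

  0-simplices (5): [0], [1], [2], [3], [4]
  1-simplices (10): [0,1], [0,2], [0,3], [0,4], [1,2], [1,3], [1,4], [2,3], [2,4], [3,4]
  2-simplices (10): [0,1,2], [0,1,3], [0,1,4], [0,2,3], [0,2,4], [0,3,4], [1,2,3], [1,2,4], [1,3,4], [2,3,4]
  3-simplices (5): [0,1,2,3], [0,1,2,4], [0,1,3,4], [0,2,3,4], [1,2,3,4]

so the chain groups are C_0 ≅ Z^5, C_1 ≅ Z^10, C_2 ≅ Z^10, C_3 ≅ Z^5.

∂_1: C_1 → C_0 is given by ∂[p,q] = [q] − [p].
This gives a 5×10 integer matrix of rank 4; reducing to Smith normal form yields diagonal entries (1,1,1,1).

∂_2: C_2 → C_1 acts by ∂[p,q,r] = [q,r] − [p,r] + [p,q]. For instance
  ∂[1,2,4] = [2,4] − [1,4] + [1,2],
  ∂[0,1,2] = [1,2] − [0,2] + [0,1].
The 10×10 boundary matrix has rank 6 and Smith normal form diag(1,1,1,1,1,1).

Boundary ∂_3: C_3 → C_2 sends each 3-simplex σ to the alternating sum Σ_i (−1)^i (σ with its i-th vertex removed). For instance
  ∂[0,2,3,4] = [2,3,4] − [0,3,4] + [0,2,4] − [0,2,3],
  ∂[0,1,3,4] = [1,3,4] − [0,3,4] + [0,1,4] − [0,1,3].
This gives a 10×5 integer matrix of rank 4; reducing to Smith normal form yields diagonal entries (1,1,1,1).

Reading off H_k = ker ∂_k / im ∂_{k+1}:

  H_0: rank C_0 − rank ∂_1 = 5 − 4 = 1, and the invariant factors of ∂_1 are all 1, so H_0 ≅ Z.
  H_1: rank ker ∂_1 − rank ∂_2 = (10 − 4) − 6 = 0, and the invariant factors of ∂_2 are all 1, so H_1 ≅ 0.
  H_2: rank ker ∂_2 − rank ∂_3 = (10 − 6) − 4 = 0, and the invariant factors of ∂_3 are all 1, so H_2 ≅ 0.
  H_3: rank ker ∂_3 − rank ∂_4 = (5 − 4) − 0 = 1, and there is no ∂_4, so H_3 ≅ Z.

As a check, the Euler characteristic is 5 − 10 + 10 − 5 = 0, which agrees with 1 − 0 + 0 − 1 = 0.

H_0 = Z,  H_1 = 0,  H_2 = 0,  H_3 = Z.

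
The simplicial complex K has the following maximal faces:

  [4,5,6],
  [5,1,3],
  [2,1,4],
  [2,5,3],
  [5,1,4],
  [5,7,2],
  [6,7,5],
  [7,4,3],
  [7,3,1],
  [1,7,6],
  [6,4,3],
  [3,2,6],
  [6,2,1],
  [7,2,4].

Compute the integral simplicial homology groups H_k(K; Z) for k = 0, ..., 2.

H_0 ≅ Z,  H_1 ≅ Z^2,  H_2 ≅ Z.

Take the total order 1 < 2 < 3 < 4 < 5 < 6 < 7 on the vertex set. Then K (dimension 2) consists of the simplices:

  0-simplices (7): [1], [2], [3], [4], [5], [6], [7]
  1-simplices (21): [1,2], [1,3], [1,4], [1,5], [1,6], [1,7], [2,3], [2,4], [2,5], [2,6], [2,7], [3,4], [3,5], [3,6], [3,7], [4,5], [4,6], [4,7], [5,6], [5,7], [6,7]
  2-simplices (14): [1,2,4], [1,2,6], [1,3,5], [1,3,7], [1,4,5], [1,6,7], [2,3,5], [2,3,6], [2,4,7], [2,5,7], [3,4,6], [3,4,7], [4,5,6], [5,6,7]

Hence C_0 ≅ Z^7, C_1 ≅ Z^21, C_2 ≅ Z^14.

The boundary map ∂_1: C_1 → C_0 is given by ∂[p,q] = [q] − [p]. For instance
  ∂[1,6] = [6] − [1].
As a 7×21 matrix over Z this has rank 6, with invariant factors (1,1,1,1,1,1).

The boundary map ∂_2: C_2 → C_1 sends each 2-simplex [p,q,r] to [q,r] − [p,r] + [p,q]. For instance
  ∂[1,3,7] = [3,7] − [1,7] + [1,3],
  ∂[3,4,7] = [4,7] − [3,7] + [3,4].
This gives a 21×14 integer matrix of rank 13; reducing to Smith normal form yields diagonal entries (1,1,1,1,1,1,1,1,1,1,1,1,1).

Computing H_k = (kernel of ∂_k) / (image of ∂_{k+1}):

  H_0: rank C_0 − rank ∂_1 = 7 − 6 = 1, and the invariant factors of ∂_1 are all 1, so H_0 = Z.
  H_1: rank ker ∂_1 − rank ∂_2 = (21 − 6) − 13 = 2, and the invariant factors of ∂_2 are all 1, so H_1 = Z^2.
  H_2: rank ker ∂_2 − rank ∂_3 = (14 − 13) − 0 = 1, and there is no ∂_3, so H_2 = Z.

As a check, the Euler characteristic is 7 − 21 + 14 = 0, which agrees with 1 − 2 + 1 = 0.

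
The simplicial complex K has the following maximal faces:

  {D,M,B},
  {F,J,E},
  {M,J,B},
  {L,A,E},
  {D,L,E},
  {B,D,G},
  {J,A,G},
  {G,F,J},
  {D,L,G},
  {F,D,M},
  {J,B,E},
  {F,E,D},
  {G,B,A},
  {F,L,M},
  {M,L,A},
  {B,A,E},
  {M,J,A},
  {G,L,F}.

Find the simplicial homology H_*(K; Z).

H_0 = Z,  H_1 = Z ⊕ Z/2Z,  H_2 = 0.

Fix the vertex order A < B < D < E < F < G < J < L < M and write every simplex with vertices in increasing order. Then dim K = 2 and the simplices of K are:

  0-simplices (9): A, B, D, E, F, G, J, L, M
  1-simplices (27): AB, AE, AG, AJ, AL, AM, BD, BE, BG, BJ, BM, DE, DF, DG, DL, DM, EF, EJ, EL, FG, FJ, FL, FM, GJ, GL, JM, LM
  2-simplices (18): ABE, ABG, AEL, AGJ, AJM, ALM, BDG, BDM, BEJ, BJM, DEF, DEL, DFM, DGL, EFJ, FGJ, FGL, FLM

so the chain groups are C_0 ≅ Z^9, C_1 ≅ Z^27, C_2 ≅ Z^18.

∂_1: C_1 → C_0 sends each edge [p,q] (with p < q) to q − p. For instance
  ∂AE = E − A.
The resulting 9×27 matrix has rank 8, and its Smith normal form has invariant factors (1,1,1,1,1,1,1,1).

Boundary ∂_2: C_2 → C_1 maps a triangle to the signed sum of its edges. For instance
  ∂AGJ = GJ − AJ + AG,
  ∂AEL = EL − AL + AE.
As a 27×18 matrix over Z this has rank 18, with invariant factors (1,1,1,1,1,1,1,1,1,1,1,1,1,1,1,1,1,2).

Now H_k = ker ∂_k / im ∂_{k+1}, so:

  H_0: rank C_0 − rank ∂_1 = 9 − 8 = 1, and the invariant factors of ∂_1 are all 1, so H_0 = Z.
  H_1: rank ker ∂_1 − rank ∂_2 = (27 − 8) − 18 = 1, and ∂_2 has invariant factor 2 > 1, so H_1 = Z ⊕ Z/2Z.
  H_2: rank ker ∂_2 − rank ∂_3 = (18 − 18) − 0 = 0, and there is no ∂_3, so H_2 = 0.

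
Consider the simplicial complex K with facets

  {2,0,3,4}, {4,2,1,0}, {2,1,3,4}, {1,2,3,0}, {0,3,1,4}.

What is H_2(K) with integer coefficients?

We work with the vertex ordering 0 < 1 < 2 < 3 < 4. The simplices of K, each written with vertices in increasing order, are:

  0-simplices (5): [0], [1], [2], [3], [4]
  1-simplices (10): [0,1], [0,2], [0,3], [0,4], [1,2], [1,3], [1,4], [2,3], [2,4], [3,4]
  2-simplices (10): [0,1,2], [0,1,3], [0,1,4], [0,2,3], [0,2,4], [0,3,4], [1,2,3], [1,2,4], [1,3,4], [2,3,4]
  3-simplices (5): [0,1,2,3], [0,1,2,4], [0,1,3,4], [0,2,3,4], [1,2,3,4]

Hence C_0 ≅ Z^5, C_1 ≅ Z^10, C_2 ≅ Z^10, C_3 ≅ Z^5.

∂_1: C_1 → C_0 sends each edge [p,q] (with p < q) to q − p. For instance
  ∂[2,4] = [4] − [2].
The 5×10 boundary matrix has rank 4 and Smith normal form diag(1,1,1,1).

The boundary map ∂_2: C_2 → C_1 maps a triangle to the signed sum of its edges. For instance
  ∂[0,1,2] = [1,2] − [0,2] + [0,1],
  ∂[0,1,4] = [1,4] − [0,4] + [0,1].
This gives a 10×10 integer matrix of rank 6; reducing to Smith normal form yields diagonal entries (1,1,1,1,1,1).

The boundary map ∂_3: C_3 → C_2 sends each 3-simplex σ to the alternating sum Σ_i (−1)^i (σ with its i-th vertex removed). For instance
  ∂[0,2,3,4] = [2,3,4] − [0,3,4] + [0,2,4] − [0,2,3],
  ∂[0,1,3,4] = [1,3,4] − [0,3,4] + [0,1,4] − [0,1,3].
As a 10×5 matrix over Z this has rank 4, with invariant factors (1,1,1,1).

From H_k ≅ ker(∂_k) / im(∂_{k+1}) we obtain:

  H_2: rank ker ∂_2 − rank ∂_3 = (10 − 6) − 4 = 0, and the invariant factors of ∂_3 are all 1, so H_2 ≅ 0.

H_2 = 0.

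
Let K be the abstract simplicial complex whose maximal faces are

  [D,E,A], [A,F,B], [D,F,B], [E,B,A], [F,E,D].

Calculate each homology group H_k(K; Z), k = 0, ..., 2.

H_0 = Z,  H_1 = Z,  H_2 = 0.

Fix the vertex order A < B < D < E < F and write every simplex with vertices in increasing order. Then dim K = 2 and the simplices of K are:

  0-simplices (5): A, B, D, E, F
  1-simplices (10): AB, AD, AE, AF, BD, BE, BF, DE, DF, EF
  2-simplices (5): ABE, ABF, ADE, BDF, DEF

Hence C_0 ≅ Z^5, C_1 ≅ Z^10, C_2 ≅ Z^5.

Boundary ∂_1: C_1 → C_0 sends each edge [p,q] (with p < q) to q − p. For instance
  ∂DF = F − D.
This gives a 5×10 integer matrix of rank 4; reducing to Smith normal form yields diagonal entries (1,1,1,1).

∂_2: C_2 → C_1 maps a triangle to the signed sum of its edges. For instance
  ∂BDF = DF − BF + BD,
  ∂ABE = BE − AE + AB.
The 10×5 boundary matrix has rank 5 and Smith normal form diag(1,1,1,1,1).

From H_k ≅ ker(∂_k) / im(∂_{k+1}) we obtain:

  H_0: rank C_0 − rank ∂_1 = 5 − 4 = 1, and the invariant factors of ∂_1 are all 1, so H_0 ≅ Z.
  H_1: rank ker ∂_1 − rank ∂_2 = (10 − 4) − 5 = 1, and the invariant factors of ∂_2 are all 1, so H_1 ≅ Z.
  H_2: rank ker ∂_2 − rank ∂_3 = (5 − 5) − 0 = 0, and there is no ∂_3, so H_2 ≅ 0.

(K is a triangulation of the Möbius band.)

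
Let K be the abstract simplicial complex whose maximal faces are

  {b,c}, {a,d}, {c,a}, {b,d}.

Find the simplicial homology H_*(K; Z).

H_0 ≅ Z,  H_1 ≅ Z.

Take the total order a < b < c < d on the vertex set. Then K (dimension 1) consists of the simplices:

  0-simplices (4): a, b, c, d
  1-simplices (4): ac, ad, bc, bd

so the chain groups are C_0 ≅ Z^4, C_1 ≅ Z^4.

Boundary ∂_1: C_1 → C_0 sends each edge [p,q] (with p < q) to q − p.
This gives a 4×4 integer matrix of rank 3; reducing to Smith normal form yields diagonal entries (1,1,1).

From H_k ≅ ker(∂_k) / im(∂_{k+1}) we obtain:

  H_0: rank C_0 − rank ∂_1 = 4 − 3 = 1, and the invariant factors of ∂_1 are all 1, so H_0 = Z.
  H_1: rank ker ∂_1 − rank ∂_2 = (4 − 3) − 0 = 1, and there is no ∂_2, so H_1 = Z.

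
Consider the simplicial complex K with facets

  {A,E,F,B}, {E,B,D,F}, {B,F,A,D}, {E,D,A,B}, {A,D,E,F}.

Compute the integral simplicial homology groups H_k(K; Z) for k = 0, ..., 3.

H_0 = Z,  H_1 = 0,  H_2 = 0,  H_3 = Z.

Fix the vertex order A < B < D < E < F and write every simplex with vertices in increasing order. Then dim K = 3 and the simplices of K are:

  0-simplices (5): A, B, D, E, F
  1-simplices (10): AB, AD, AE, AF, BD, BE, BF, DE, DF, EF
  2-simplices (10): ABD, ABE, ABF, ADE, ADF, AEF, BDE, BDF, BEF, DEF
  3-simplices (5): ABDE, ABDF, ABEF, ADEF, BDEF

giving chain groups C_0 ≅ Z^5, C_1 ≅ Z^10, C_2 ≅ Z^10, C_3 ≅ Z^5.

The boundary map ∂_1: C_1 → C_0 sends each edge [p,q] (with p < q) to q − p. For instance
  ∂DE = E − D.
This gives a 5×10 integer matrix of rank 4; reducing to Smith normal form yields diagonal entries (1,1,1,1).

∂_2: C_2 → C_1 acts by ∂[p,q,r] = [q,r] − [p,r] + [p,q]. For instance
  ∂ADE = DE − AE + AD,
  ∂BDF = DF − BF + BD.
The resulting 10×10 matrix has rank 6, and its Smith normal form has invariant factors (1,1,1,1,1,1).

Boundary ∂_3: C_3 → C_2 sends each 3-simplex σ to the alternating sum Σ_i (−1)^i (σ with its i-th vertex removed). For instance
  ∂ABDE = BDE − ADE + ABE − ABD,
  ∂ADEF = DEF − AEF + ADF − ADE.
As a 10×5 matrix over Z this has rank 4, with invariant factors (1,1,1,1).

Computing H_k = (kernel of ∂_k) / (image of ∂_{k+1}):

  H_0: rank C_0 − rank ∂_1 = 5 − 4 = 1, and the invariant factors of ∂_1 are all 1, so H_0 ≅ Z.
  H_1: rank ker ∂_1 − rank ∂_2 = (10 − 4) − 6 = 0, and the invariant factors of ∂_2 are all 1, so H_1 ≅ 0.
  H_2: rank ker ∂_2 − rank ∂_3 = (10 − 6) − 4 = 0, and the invariant factors of ∂_3 are all 1, so H_2 ≅ 0.
  H_3: rank ker ∂_3 − rank ∂_4 = (5 − 4) − 0 = 1, and there is no ∂_4, so H_3 ≅ Z.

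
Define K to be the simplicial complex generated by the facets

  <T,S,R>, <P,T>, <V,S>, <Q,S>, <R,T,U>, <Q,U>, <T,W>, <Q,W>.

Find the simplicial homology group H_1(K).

H_1 = Z^2.

Fix the vertex order P < Q < R < S < T < U < V < W and write every simplex with vertices in increasing order. Then dim K = 2 and the simplices of K are:

  0-simplices (8): P, Q, R, S, T, U, V, W
  1-simplices (11): PT, QS, QU, QW, RS, RT, RU, ST, SV, TU, TW
  2-simplices (2): RST, RTU

so the chain groups are C_0 ≅ Z^8, C_1 ≅ Z^11, C_2 ≅ Z^2.

The boundary map ∂_1: C_1 → C_0 is given by ∂[p,q] = [q] − [p].
The resulting 8×11 matrix has rank 7, and its Smith normal form has invariant factors (1,1,1,1,1,1,1).

Boundary ∂_2: C_2 → C_1 acts by ∂[p,q,r] = [q,r] − [p,r] + [p,q]. For instance
  ∂RST = ST − RT + RS,
  ∂RTU = TU − RU + RT.
This gives a 11×2 integer matrix of rank 2; reducing to Smith normal form yields diagonal entries (1,1).

From H_k ≅ ker(∂_k) / im(∂_{k+1}) we obtain:

  H_1: rank ker ∂_1 − rank ∂_2 = (11 − 7) − 2 = 2, and the invariant factors of ∂_2 are all 1, so H_1 ≅ Z^2.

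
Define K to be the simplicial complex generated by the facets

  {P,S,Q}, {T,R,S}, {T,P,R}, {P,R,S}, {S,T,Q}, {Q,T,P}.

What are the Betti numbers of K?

Fix the vertex order P < Q < R < S < T and write every simplex with vertices in increasing order. Then dim K = 2 and the simplices of K are:

  0-simplices (5): P, Q, R, S, T
  1-simplices (9): PQ, PR, PS, PT, QS, QT, RS, RT, ST
  2-simplices (6): PQS, PQT, PRS, PRT, QST, RST

Hence C_0 ≅ Z^5, C_1 ≅ Z^9, C_2 ≅ Z^6.

The boundary map ∂_1: C_1 → C_0 sends each edge [p,q] (with p < q) to q − p. For instance
  ∂RS = S − R.
This gives a 5×9 integer matrix of rank 4; reducing to Smith normal form yields diagonal entries (1,1,1,1).

The boundary map ∂_2: C_2 → C_1 maps a triangle to the signed sum of its edges. For instance
  ∂QST = ST − QT + QS,
  ∂PQS = QS − PS + PQ.
The 9×6 boundary matrix has rank 5 and Smith normal form diag(1,1,1,1,1).

Now H_k = ker ∂_k / im ∂_{k+1}, so:

  H_0: rank C_0 − rank ∂_1 = 5 − 4 = 1, and the invariant factors of ∂_1 are all 1, so H_0 = Z.
  H_1: rank ker ∂_1 − rank ∂_2 = (9 − 4) − 5 = 0, and the invariant factors of ∂_2 are all 1, so H_1 = 0.
  H_2: rank ker ∂_2 − rank ∂_3 = (6 − 5) − 0 = 1, and there is no ∂_3, so H_2 = Z.

Hence the Betti numbers are b_0 = 1, b_1 = 0, b_2 = 1.

b_0 = 1, b_1 = 0, b_2 = 1.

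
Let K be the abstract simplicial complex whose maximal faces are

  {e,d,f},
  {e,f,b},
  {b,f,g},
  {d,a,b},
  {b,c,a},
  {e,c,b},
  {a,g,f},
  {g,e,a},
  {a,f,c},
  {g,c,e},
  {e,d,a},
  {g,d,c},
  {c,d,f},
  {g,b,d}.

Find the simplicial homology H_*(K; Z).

H_0 ≅ Z,  H_1 ≅ Z^2,  H_2 ≅ Z.

We work with the vertex ordering a < b < c < d < e < f < g. The simplices of K, each written with vertices in increasing order, are:

  0-simplices (7): a, b, c, d, e, f, g
  1-simplices (21): ab, ac, ad, ae, af, ag, bc, bd, be, bf, bg, cd, ce, cf, cg, de, df, dg, ef, eg, fg
  2-simplices (14): abc, abd, acf, ade, aeg, afg, bce, bdg, bef, bfg, cdf, cdg, ceg, def

so the chain groups are C_0 ≅ Z^7, C_1 ≅ Z^21, C_2 ≅ Z^14.

The boundary map ∂_1: C_1 → C_0 maps an edge to its endpoints' difference, ∂[p,q] = q − p.
This gives a 7×21 integer matrix of rank 6; reducing to Smith normal form yields diagonal entries (1,1,1,1,1,1).

Boundary ∂_2: C_2 → C_1 maps a triangle to the signed sum of its edges. For instance
  ∂bfg = fg − bg + bf,
  ∂bef = ef − bf + be.
As a 21×14 matrix over Z this has rank 13, with invariant factors (1,1,1,1,1,1,1,1,1,1,1,1,1).

Now H_k = ker ∂_k / im ∂_{k+1}, so:

  H_0: rank C_0 − rank ∂_1 = 7 − 6 = 1, and the invariant factors of ∂_1 are all 1, so H_0 = Z.
  H_1: rank ker ∂_1 − rank ∂_2 = (21 − 6) − 13 = 2, and the invariant factors of ∂_2 are all 1, so H_1 = Z^2.
  H_2: rank ker ∂_2 − rank ∂_3 = (14 − 13) − 0 = 1, and there is no ∂_3, so H_2 = Z.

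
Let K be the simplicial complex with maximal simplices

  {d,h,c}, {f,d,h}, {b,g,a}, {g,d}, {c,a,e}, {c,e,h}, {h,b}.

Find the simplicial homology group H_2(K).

H_2 = 0.

Take the total order a < b < c < d < e < f < g < h on the vertex set. Then K (dimension 2) consists of the simplices:

  0-simplices (8): a, b, c, d, e, f, g, h
  1-simplices (14): ab, ac, ae, ag, bg, bh, cd, ce, ch, df, dg, dh, eh, fh
  2-simplices (5): abg, ace, cdh, ceh, dfh

giving chain groups C_0 ≅ Z^8, C_1 ≅ Z^14, C_2 ≅ Z^5.

The boundary map ∂_1: C_1 → C_0 is given by ∂[p,q] = [q] − [p].
This gives a 8×14 integer matrix of rank 7; reducing to Smith normal form yields diagonal entries (1,1,1,1,1,1,1).

∂_2: C_2 → C_1 maps a triangle to the signed sum of its edges. For instance
  ∂ace = ce − ae + ac,
  ∂cdh = dh − ch + cd.
This gives a 14×5 integer matrix of rank 5; reducing to Smith normal form yields diagonal entries (1,1,1,1,1).

Computing H_k = (kernel of ∂_k) / (image of ∂_{k+1}):

  H_2: rank ker ∂_2 − rank ∂_3 = (5 − 5) − 0 = 0, and there is no ∂_3, so H_2 ≅ 0.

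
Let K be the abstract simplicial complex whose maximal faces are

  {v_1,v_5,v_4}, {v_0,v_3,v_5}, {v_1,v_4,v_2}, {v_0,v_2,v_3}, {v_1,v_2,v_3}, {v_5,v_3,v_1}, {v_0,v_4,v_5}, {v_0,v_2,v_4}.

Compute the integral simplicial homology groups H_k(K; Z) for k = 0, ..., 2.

H_0 = Z,  H_1 = 0,  H_2 = Z.

We work with the vertex ordering v_0 < v_1 < v_2 < v_3 < v_4 < v_5. The simplices of K, each written with vertices in increasing order, are:

  0-simplices (6): [v_0], [v_1], [v_2], [v_3], [v_4], [v_5]
  1-simplices (12): [v_0,v_2], [v_0,v_3], [v_0,v_4], [v_0,v_5], [v_1,v_2], [v_1,v_3], [v_1,v_4], [v_1,v_5], [v_2,v_3], [v_2,v_4], [v_3,v_5], [v_4,v_5]
  2-simplices (8): [v_0,v_2,v_3], [v_0,v_2,v_4], [v_0,v_3,v_5], [v_0,v_4,v_5], [v_1,v_2,v_3], [v_1,v_2,v_4], [v_1,v_3,v_5], [v_1,v_4,v_5]

Hence C_0 ≅ Z^6, C_1 ≅ Z^12, C_2 ≅ Z^8.

Boundary ∂_1: C_1 → C_0 sends each edge [p,q] (with p < q) to q − p. For instance
  ∂[v_2,v_4] = [v_4] − [v_2].
The 6×12 boundary matrix has rank 5 and Smith normal form diag(1,1,1,1,1).

∂_2: C_2 → C_1 maps a triangle to the signed sum of its edges. For instance
  ∂[v_0,v_2,v_4] = [v_2,v_4] − [v_0,v_4] + [v_0,v_2],
  ∂[v_1,v_4,v_5] = [v_4,v_5] − [v_1,v_5] + [v_1,v_4].
The resulting 12×8 matrix has rank 7, and its Smith normal form has invariant factors (1,1,1,1,1,1,1).

From H_k ≅ ker(∂_k) / im(∂_{k+1}) we obtain:

  H_0: rank C_0 − rank ∂_1 = 6 − 5 = 1, and the invariant factors of ∂_1 are all 1, so H_0 ≅ Z.
  H_1: rank ker ∂_1 − rank ∂_2 = (12 − 5) − 7 = 0, and the invariant factors of ∂_2 are all 1, so H_1 ≅ 0.
  H_2: rank ker ∂_2 − rank ∂_3 = (8 − 7) − 0 = 1, and there is no ∂_3, so H_2 ≅ Z.

(K is a triangulation of the 2-sphere S^2.)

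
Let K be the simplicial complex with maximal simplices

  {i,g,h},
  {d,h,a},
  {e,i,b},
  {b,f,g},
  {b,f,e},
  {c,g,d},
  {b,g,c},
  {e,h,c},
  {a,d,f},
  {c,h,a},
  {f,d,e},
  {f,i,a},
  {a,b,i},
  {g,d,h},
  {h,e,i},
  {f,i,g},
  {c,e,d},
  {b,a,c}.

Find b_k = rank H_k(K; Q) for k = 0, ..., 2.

b_0 = 1, b_1 = 1, b_2 = 0.

We work with the vertex ordering a < b < c < d < e < f < g < h < i. The simplices of K, each written with vertices in increasing order, are:

  0-simplices (9): a, b, c, d, e, f, g, h, i
  1-simplices (27): ab, ac, ad, af, ah, ai, bc, be, bf, bg, bi, cd, ce, cg, ch, de, df, dg, dh, ef, eh, ei, fg, fi, gh, gi, hi
  2-simplices (18): abc, abi, ach, adf, adh, afi, bcg, bef, bei, bfg, cde, cdg, ceh, def, dgh, ehi, fgi, ghi

Hence C_0 ≅ Z^9, C_1 ≅ Z^27, C_2 ≅ Z^18.

Boundary ∂_1: C_1 → C_0 sends each edge [p,q] (with p < q) to q − p.
The resulting 9×27 matrix has rank 8, and its Smith normal form has invariant factors (1,1,1,1,1,1,1,1).

∂_2: C_2 → C_1 acts by ∂[p,q,r] = [q,r] − [p,r] + [p,q]. For instance
  ∂ach = ch − ah + ac,
  ∂dgh = gh − dh + dg.
As a 27×18 matrix over Z this has rank 18, with invariant factors (1,1,1,1,1,1,1,1,1,1,1,1,1,1,1,1,1,2).

Reading off H_k = ker ∂_k / im ∂_{k+1}:

  H_0: rank C_0 − rank ∂_1 = 9 − 8 = 1, and the invariant factors of ∂_1 are all 1, so H_0 = Z.
  H_1: rank ker ∂_1 − rank ∂_2 = (27 − 8) − 18 = 1, and ∂_2 has invariant factor 2 > 1, so H_1 = Z ⊕ Z/2.
  H_2: rank ker ∂_2 − rank ∂_3 = (18 − 18) − 0 = 0, and there is no ∂_3, so H_2 = 0.

Hence the Betti numbers are b_0 = 1, b_1 = 1, b_2 = 0.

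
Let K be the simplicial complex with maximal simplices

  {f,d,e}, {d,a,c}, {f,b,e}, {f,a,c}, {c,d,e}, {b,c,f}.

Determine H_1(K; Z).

H_1 ≅ Z.

K has 6 vertices, 12 edges, 6 triangles.
rank ∂_1 = 5, rank ∂_2 = 6 ⇒ b_1 = 12 − 5 − 6 = 1; all invariant factors of ∂_2 are 1 so no torsion. So H_1 = Z.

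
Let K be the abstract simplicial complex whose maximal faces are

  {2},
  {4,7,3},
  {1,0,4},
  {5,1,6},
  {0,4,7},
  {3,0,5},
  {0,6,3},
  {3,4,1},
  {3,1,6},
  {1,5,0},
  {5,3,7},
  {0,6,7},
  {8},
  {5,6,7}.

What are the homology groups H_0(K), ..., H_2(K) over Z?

Order the vertices as 0 < 1 < 2 < 3 < 4 < 5 < 6 < 7 < 8. Listing each simplex with vertices in this order, K has dimension 2 with simplices:

  0-simplices (9): [0], [1], [2], [3], [4], [5], [6], [7], [8]
  1-simplices (18): [0,1], [0,3], [0,4], [0,5], [0,6], [0,7], [1,3], [1,4], [1,5], [1,6], [3,4], [3,5], [3,6], [3,7], [4,7], [5,6], [5,7], [6,7]
  2-simplices (12): [0,1,4], [0,1,5], [0,3,5], [0,3,6], [0,4,7], [0,6,7], [1,3,4], [1,3,6], [1,5,6], [3,4,7], [3,5,7], [5,6,7]

giving chain groups C_0 ≅ Z^9, C_1 ≅ Z^18, C_2 ≅ Z^12.

Boundary ∂_1: C_1 → C_0 sends each edge [p,q] (with p < q) to q − p. For instance
  ∂[1,4] = [4] − [1].
The 9×18 boundary matrix has rank 6 and Smith normal form diag(1,1,1,1,1,1).

Boundary ∂_2: C_2 → C_1 maps a triangle to the signed sum of its edges. For instance
  ∂[5,6,7] = [6,7] − [5,7] + [5,6],
  ∂[0,6,7] = [6,7] − [0,7] + [0,6].
The 18×12 boundary matrix has rank 12 and Smith normal form diag(1,1,1,1,1,1,1,1,1,1,1,2).

Computing H_k = (kernel of ∂_k) / (image of ∂_{k+1}):

  H_0: rank C_0 − rank ∂_1 = 9 − 6 = 3, and the invariant factors of ∂_1 are all 1, so H_0 ≅ Z^3.
  H_1: rank ker ∂_1 − rank ∂_2 = (18 − 6) − 12 = 0, and ∂_2 has invariant factor 2 > 1, so H_1 ≅ Z/2Z.
  H_2: rank ker ∂_2 − rank ∂_3 = (12 − 12) − 0 = 0, and there is no ∂_3, so H_2 ≅ 0.

As a check, the Euler characteristic is 9 − 18 + 12 = 3, which agrees with 3 − 0 + 0 = 3.

H_0 = Z^3,  H_1 = Z/2Z,  H_2 = 0.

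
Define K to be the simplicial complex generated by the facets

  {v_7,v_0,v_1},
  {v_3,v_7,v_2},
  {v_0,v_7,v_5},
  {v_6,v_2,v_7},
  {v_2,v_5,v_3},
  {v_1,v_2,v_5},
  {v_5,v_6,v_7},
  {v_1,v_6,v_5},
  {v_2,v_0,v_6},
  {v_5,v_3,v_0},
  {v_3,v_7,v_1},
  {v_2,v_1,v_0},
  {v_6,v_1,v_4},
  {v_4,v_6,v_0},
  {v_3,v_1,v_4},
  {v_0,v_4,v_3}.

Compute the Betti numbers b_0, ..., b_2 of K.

b_0 = 1, b_1 = 2, b_2 = 1.

K has 8 vertices, 24 edges, 16 triangles.
rank ∂_0 = 0, rank ∂_1 = 7 ⇒ b_0 = 8 − 0 − 7 = 1; all invariant factors of ∂_1 are 1 so no torsion. So H_0 = Z.
rank ∂_1 = 7, rank ∂_2 = 15 ⇒ b_1 = 24 − 7 − 15 = 2; all invariant factors of ∂_2 are 1 so no torsion. So H_1 = Z^2.
rank ∂_2 = 15, rank ∂_3 = 0 ⇒ b_2 = 16 − 15 − 0 = 1. So H_2 = Z.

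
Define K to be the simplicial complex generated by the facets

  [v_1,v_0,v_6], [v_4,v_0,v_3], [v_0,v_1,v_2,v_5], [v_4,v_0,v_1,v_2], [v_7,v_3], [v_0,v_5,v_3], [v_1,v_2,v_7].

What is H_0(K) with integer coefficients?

Order the vertices as v_0 < v_1 < v_2 < v_3 < v_4 < v_5 < v_6 < v_7. Listing each simplex with vertices in this order, K has dimension 3 with simplices:

  0-simplices (8): [v_0], [v_1], [v_2], [v_3], [v_4], [v_5], [v_6], [v_7]
  1-simplices (17): (17 of them)
  2-simplices (11): (11 of them)
  3-simplices (2): [v_0,v_1,v_2,v_4], [v_0,v_1,v_2,v_5]

Hence C_0 ≅ Z^8, C_1 ≅ Z^17, C_2 ≅ Z^11, C_3 ≅ Z^2.

Boundary ∂_1: C_1 → C_0 is given by ∂[p,q] = [q] − [p]. For instance
  ∂[v_0,v_3] = [v_3] − [v_0].
The resulting 8×17 matrix has rank 7, and its Smith normal form has invariant factors (1,1,1,1,1,1,1).

The boundary map ∂_2: C_2 → C_1 maps a triangle to the signed sum of its edges. For instance
  ∂[v_0,v_1,v_5] = [v_1,v_5] − [v_0,v_5] + [v_0,v_1],
  ∂[v_0,v_2,v_4] = [v_2,v_4] − [v_0,v_4] + [v_0,v_2].
The 17×11 boundary matrix has rank 9 and Smith normal form diag(1,1,1,1,1,1,1,1,1).

∂_3: C_3 → C_2 sends each 3-simplex σ to the alternating sum Σ_i (−1)^i (σ with its i-th vertex removed). For instance
  ∂[v_0,v_1,v_2,v_4] = [v_1,v_2,v_4] − [v_0,v_2,v_4] + [v_0,v_1,v_4] − [v_0,v_1,v_2],
  ∂[v_0,v_1,v_2,v_5] = [v_1,v_2,v_5] − [v_0,v_2,v_5] + [v_0,v_1,v_5] − [v_0,v_1,v_2].
The 11×2 boundary matrix has rank 2 and Smith normal form diag(1,1).

Computing H_k = (kernel of ∂_k) / (image of ∂_{k+1}):

  H_0: rank C_0 − rank ∂_1 = 8 − 7 = 1, and the invariant factors of ∂_1 are all 1, so H_0 = Z.

H_0 = Z.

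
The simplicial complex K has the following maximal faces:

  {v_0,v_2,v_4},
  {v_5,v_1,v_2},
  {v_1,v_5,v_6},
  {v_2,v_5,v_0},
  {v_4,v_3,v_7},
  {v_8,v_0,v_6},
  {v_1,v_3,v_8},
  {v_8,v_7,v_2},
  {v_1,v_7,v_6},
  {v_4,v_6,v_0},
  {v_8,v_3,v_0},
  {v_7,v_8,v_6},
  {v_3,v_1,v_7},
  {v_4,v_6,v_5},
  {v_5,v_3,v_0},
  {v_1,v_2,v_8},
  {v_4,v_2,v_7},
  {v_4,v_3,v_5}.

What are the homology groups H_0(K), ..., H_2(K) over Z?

H_0 = Z,  H_1 = Z ⊕ Z/2,  H_2 = 0.

We work with the vertex ordering v_0 < v_1 < v_2 < v_3 < v_4 < v_5 < v_6 < v_7 < v_8. The simplices of K, each written with vertices in increasing order, are:

  0-simplices (9): [v_0], [v_1], [v_2], [v_3], [v_4], [v_5], [v_6], [v_7], [v_8]
  1-simplices (27): (27 of them)
  2-simplices (18): (18 of them)

so the chain groups are C_0 ≅ Z^9, C_1 ≅ Z^27, C_2 ≅ Z^18.

Boundary ∂_1: C_1 → C_0 sends each edge [p,q] (with p < q) to q − p. For instance
  ∂[v_4,v_7] = [v_7] − [v_4].
This gives a 9×27 integer matrix of rank 8; reducing to Smith normal form yields diagonal entries (1,1,1,1,1,1,1,1).

The boundary map ∂_2: C_2 → C_1 acts by ∂[p,q,r] = [q,r] − [p,r] + [p,q]. For instance
  ∂[v_2,v_4,v_7] = [v_4,v_7] − [v_2,v_7] + [v_2,v_4],
  ∂[v_1,v_3,v_7] = [v_3,v_7] − [v_1,v_7] + [v_1,v_3].
As a 27×18 matrix over Z this has rank 18, with invariant factors (1,1,1,1,1,1,1,1,1,1,1,1,1,1,1,1,1,2).

Now H_k = ker ∂_k / im ∂_{k+1}, so:

  H_0: rank C_0 − rank ∂_1 = 9 − 8 = 1, and the invariant factors of ∂_1 are all 1, so H_0 ≅ Z.
  H_1: rank ker ∂_1 − rank ∂_2 = (27 − 8) − 18 = 1, and ∂_2 has invariant factor 2 > 1, so H_1 ≅ Z ⊕ Z/2.
  H_2: rank ker ∂_2 − rank ∂_3 = (18 − 18) − 0 = 0, and there is no ∂_3, so H_2 ≅ 0.

As a check, the Euler characteristic is 9 − 27 + 18 = 0, which agrees with 1 − 1 + 0 = 0.
(K is a triangulation of the Klein bottle.)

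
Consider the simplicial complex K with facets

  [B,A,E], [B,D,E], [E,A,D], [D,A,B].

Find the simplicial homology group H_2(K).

H_2 = Z.

We work with the vertex ordering A < B < D < E. The simplices of K, each written with vertices in increasing order, are:

  0-simplices (4): A, B, D, E
  1-simplices (6): AB, AD, AE, BD, BE, DE
  2-simplices (4): ABD, ABE, ADE, BDE

giving chain groups C_0 ≅ Z^4, C_1 ≅ Z^6, C_2 ≅ Z^4.

The boundary map ∂_1: C_1 → C_0 is given by ∂[p,q] = [q] − [p]. For instance
  ∂BD = D − B.
The resulting 4×6 matrix has rank 3, and its Smith normal form has invariant factors (1,1,1).

∂_2: C_2 → C_1 sends each 2-simplex [p,q,r] to [q,r] − [p,r] + [p,q]. For instance
  ∂ABD = BD − AD + AB,
  ∂ABE = BE − AE + AB.
The 6×4 boundary matrix has rank 3 and Smith normal form diag(1,1,1).

Now H_k = ker ∂_k / im ∂_{k+1}, so:

  H_2: rank ker ∂_2 − rank ∂_3 = (4 − 3) − 0 = 1, and there is no ∂_3, so H_2 = Z.

(K is a triangulation of the 2-sphere S^2.)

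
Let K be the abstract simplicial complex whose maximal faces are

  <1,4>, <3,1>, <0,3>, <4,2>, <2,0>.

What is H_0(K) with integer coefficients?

H_0 ≅ Z.

Fix the vertex order 0 < 1 < 2 < 3 < 4 and write every simplex with vertices in increasing order. Then dim K = 1 and the simplices of K are:

  0-simplices (5): [0], [1], [2], [3], [4]
  1-simplices (5): [0,2], [0,3], [1,3], [1,4], [2,4]

Hence C_0 ≅ Z^5, C_1 ≅ Z^5.

∂_1: C_1 → C_0 maps an edge to its endpoints' difference, ∂[p,q] = q − p.
The 5×5 boundary matrix has rank 4 and Smith normal form diag(1,1,1,1).

Reading off H_k = ker ∂_k / im ∂_{k+1}:

  H_0: rank C_0 − rank ∂_1 = 5 − 4 = 1, and the invariant factors of ∂_1 are all 1, so H_0 = Z.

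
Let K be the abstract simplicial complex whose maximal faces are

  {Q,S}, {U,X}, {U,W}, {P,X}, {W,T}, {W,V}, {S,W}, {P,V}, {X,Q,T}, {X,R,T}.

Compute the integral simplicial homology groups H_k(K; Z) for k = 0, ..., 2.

Fix the vertex order P < Q < R < S < T < U < V < W < X and write every simplex with vertices in increasing order. Then dim K = 2 and the simplices of K are:

  0-simplices (9): P, Q, R, S, T, U, V, W, X
  1-simplices (13): PV, PX, QS, QT, QX, RT, RX, SW, TW, TX, UW, UX, VW
  2-simplices (2): QTX, RTX

giving chain groups C_0 ≅ Z^9, C_1 ≅ Z^13, C_2 ≅ Z^2.

∂_1: C_1 → C_0 is given by ∂[p,q] = [q] − [p]. For instance
  ∂SW = W − S.
The resulting 9×13 matrix has rank 8, and its Smith normal form has invariant factors (1,1,1,1,1,1,1,1).

Boundary ∂_2: C_2 → C_1 maps a triangle to the signed sum of its edges. For instance
  ∂RTX = TX − RX + RT,
  ∂QTX = TX − QX + QT.
This gives a 13×2 integer matrix of rank 2; reducing to Smith normal form yields diagonal entries (1,1).

Computing H_k = (kernel of ∂_k) / (image of ∂_{k+1}):

  H_0: rank C_0 − rank ∂_1 = 9 − 8 = 1, and the invariant factors of ∂_1 are all 1, so H_0 ≅ Z.
  H_1: rank ker ∂_1 − rank ∂_2 = (13 − 8) − 2 = 3, and the invariant factors of ∂_2 are all 1, so H_1 ≅ Z^3.
  H_2: rank ker ∂_2 − rank ∂_3 = (2 − 2) − 0 = 0, and there is no ∂_3, so H_2 ≅ 0.

As a check, the Euler characteristic is 9 − 13 + 2 = -2, which agrees with 1 − 3 + 0 = -2.

H_0 = Z,  H_1 = Z^3,  H_2 = 0.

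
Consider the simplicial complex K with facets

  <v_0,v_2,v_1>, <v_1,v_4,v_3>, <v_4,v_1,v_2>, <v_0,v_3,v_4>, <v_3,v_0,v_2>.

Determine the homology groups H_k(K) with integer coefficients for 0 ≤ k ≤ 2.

H_0 = Z,  H_1 = Z,  H_2 = 0.

Order the vertices as v_0 < v_1 < v_2 < v_3 < v_4. Listing each simplex with vertices in this order, K has dimension 2 with simplices:

  0-simplices (5): [v_0], [v_1], [v_2], [v_3], [v_4]
  1-simplices (10): [v_0,v_1], [v_0,v_2], [v_0,v_3], [v_0,v_4], [v_1,v_2], [v_1,v_3], [v_1,v_4], [v_2,v_3], [v_2,v_4], [v_3,v_4]
  2-simplices (5): [v_0,v_1,v_2], [v_0,v_2,v_3], [v_0,v_3,v_4], [v_1,v_2,v_4], [v_1,v_3,v_4]

Hence C_0 ≅ Z^5, C_1 ≅ Z^10, C_2 ≅ Z^5.

The boundary map ∂_1: C_1 → C_0 maps an edge to its endpoints' difference, ∂[p,q] = q − p. For instance
  ∂[v_0,v_4] = [v_4] − [v_0].
As a 5×10 matrix over Z this has rank 4, with invariant factors (1,1,1,1).

∂_2: C_2 → C_1 acts by ∂[p,q,r] = [q,r] − [p,r] + [p,q]. For instance
  ∂[v_0,v_3,v_4] = [v_3,v_4] − [v_0,v_4] + [v_0,v_3],
  ∂[v_1,v_2,v_4] = [v_2,v_4] − [v_1,v_4] + [v_1,v_2].
The resulting 10×5 matrix has rank 5, and its Smith normal form has invariant factors (1,1,1,1,1).

Computing H_k = (kernel of ∂_k) / (image of ∂_{k+1}):

  H_0: rank C_0 − rank ∂_1 = 5 − 4 = 1, and the invariant factors of ∂_1 are all 1, so H_0 = Z.
  H_1: rank ker ∂_1 − rank ∂_2 = (10 − 4) − 5 = 1, and the invariant factors of ∂_2 are all 1, so H_1 = Z.
  H_2: rank ker ∂_2 − rank ∂_3 = (5 − 5) − 0 = 0, and there is no ∂_3, so H_2 = 0.

As a check, the Euler characteristic is 5 − 10 + 5 = 0, which agrees with 1 − 1 + 0 = 0.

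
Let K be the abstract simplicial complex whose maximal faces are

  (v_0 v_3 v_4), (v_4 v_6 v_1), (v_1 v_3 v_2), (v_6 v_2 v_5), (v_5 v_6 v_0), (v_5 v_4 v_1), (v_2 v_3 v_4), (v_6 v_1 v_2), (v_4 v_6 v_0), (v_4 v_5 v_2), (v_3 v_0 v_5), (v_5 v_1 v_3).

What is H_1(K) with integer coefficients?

Take the total order v_0 < v_1 < v_2 < v_3 < v_4 < v_5 < v_6 on the vertex set. Then K (dimension 2) consists of the simplices:

  0-simplices (7): [v_0], [v_1], [v_2], [v_3], [v_4], [v_5], [v_6]
  1-simplices (18): (18 of them)
  2-simplices (12): (12 of them)

Hence C_0 ≅ Z^7, C_1 ≅ Z^18, C_2 ≅ Z^12.

∂_1: C_1 → C_0 is given by ∂[p,q] = [q] − [p]. For instance
  ∂[v_1,v_5] = [v_5] − [v_1].
As a 7×18 matrix over Z this has rank 6, with invariant factors (1,1,1,1,1,1).

Boundary ∂_2: C_2 → C_1 acts by ∂[p,q,r] = [q,r] − [p,r] + [p,q]. For instance
  ∂[v_0,v_3,v_5] = [v_3,v_5] − [v_0,v_5] + [v_0,v_3],
  ∂[v_1,v_2,v_6] = [v_2,v_6] − [v_1,v_6] + [v_1,v_2].
The resulting 18×12 matrix has rank 12, and its Smith normal form has invariant factors (1,1,1,1,1,1,1,1,1,1,1,2).

Reading off H_k = ker ∂_k / im ∂_{k+1}:

  H_1: rank ker ∂_1 − rank ∂_2 = (18 − 6) − 12 = 0, and ∂_2 has invariant factor 2 > 1, so H_1 ≅ Z/2.

H_1 = Z/2.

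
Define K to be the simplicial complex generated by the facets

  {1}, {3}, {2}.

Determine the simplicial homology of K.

Take the total order 1 < 2 < 3 on the vertex set. Then K (dimension 0) consists of the simplices:

  0-simplices (3): [1], [2], [3]

giving chain groups C_0 ≅ Z^3.

Computing H_k = (kernel of ∂_k) / (image of ∂_{k+1}):

  H_0: rank C_0 − rank ∂_1 = 3 − 0 = 3, and there is no ∂_1, so H_0 ≅ Z^3.

H_0 = Z^3.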